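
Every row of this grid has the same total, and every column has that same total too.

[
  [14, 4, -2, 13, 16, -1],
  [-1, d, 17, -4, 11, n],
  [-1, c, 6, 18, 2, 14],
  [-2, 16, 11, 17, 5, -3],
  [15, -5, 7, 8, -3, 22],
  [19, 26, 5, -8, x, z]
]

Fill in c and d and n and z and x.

Rows 1 and 4 both sum to 44, so that's the common total.
Row 3: -1 + 6 + 18 + 2 + 14 = 39, so its missing entry is 44 − 39 = 5.
Column 5: 16 + 11 + 2 + 5 − 3 = 31, so its missing entry is 44 − 31 = 13.
Row 6: 19 + 26 + 5 − 8 + 13 = 55, so its missing entry is 44 − 55 = -11.
Column 6: -1 + 14 − 3 + 22 − 11 = 21, so its missing entry is 44 − 21 = 23.
Row 2: -1 + 17 − 4 + 11 + 23 = 46, so its missing entry is 44 − 46 = -2.

c = 5, d = -2, n = 23, z = -11, x = 13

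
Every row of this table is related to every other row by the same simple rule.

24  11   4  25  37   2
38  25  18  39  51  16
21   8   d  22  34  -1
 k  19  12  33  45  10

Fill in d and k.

The difference between any two rows is the same in every column — this is an addition table with the headers hidden.
Row 3 minus row 1 is 22 − 25 = -3, so its entry in column 3 is 4 + (-3) = 1.
Row 4 minus row 1 is 33 − 25 = 8, so its entry in column 1 is 24 + 8 = 32.

d = 1, k = 32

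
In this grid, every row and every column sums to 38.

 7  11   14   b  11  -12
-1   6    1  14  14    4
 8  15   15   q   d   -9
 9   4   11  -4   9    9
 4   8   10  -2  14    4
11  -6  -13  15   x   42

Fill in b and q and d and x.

Row 1 has 7 + 11 + 14 + 11 − 12 = 31; the blank must be 38 − 31 = 7.
Column 4 has 7 + 14 − 4 − 2 + 15 = 30; the blank must be 38 − 30 = 8.
Row 3 has 8 + 15 + 15 + 8 − 9 = 37; the blank must be 38 − 37 = 1.
Row 6 has 11 − 6 − 13 + 15 + 42 = 49; the blank must be 38 − 49 = -11.

b = 7, q = 8, d = 1, x = -11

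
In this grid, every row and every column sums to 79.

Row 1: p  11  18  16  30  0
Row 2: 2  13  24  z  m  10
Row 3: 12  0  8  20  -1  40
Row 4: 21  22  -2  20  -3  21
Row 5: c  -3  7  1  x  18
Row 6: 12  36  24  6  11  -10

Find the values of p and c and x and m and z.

The known cells in row 1 total 75, leaving 79 − 75 = 4 for the blank.
The known cells in column 1 total 51, leaving 79 − 51 = 28 for the blank.
The known cells in row 5 total 51, leaving 79 − 51 = 28 for the blank.
The known cells in column 5 total 65, leaving 79 − 65 = 14 for the blank.
The known cells in row 2 total 63, leaving 79 − 63 = 16 for the blank.

p = 4, c = 28, x = 28, m = 14, z = 16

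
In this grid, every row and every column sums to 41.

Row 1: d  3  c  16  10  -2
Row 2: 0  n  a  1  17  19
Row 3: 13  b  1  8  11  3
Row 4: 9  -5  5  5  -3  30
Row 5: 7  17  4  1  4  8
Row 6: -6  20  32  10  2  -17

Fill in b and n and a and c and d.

Row 3 has 13 + 1 + 8 + 11 + 3 = 36; the blank must be 41 − 36 = 5.
Column 1 has 0 + 13 + 9 + 7 − 6 = 23; the blank must be 41 − 23 = 18.
Column 2 has 3 + 5 − 5 + 17 + 20 = 40; the blank must be 41 − 40 = 1.
Row 2 has 0 + 1 + 1 + 17 + 19 = 38; the blank must be 41 − 38 = 3.
Row 1 has 18 + 3 + 16 + 10 − 2 = 45; the blank must be 41 − 45 = -4.

b = 5, n = 1, a = 3, c = -4, d = 18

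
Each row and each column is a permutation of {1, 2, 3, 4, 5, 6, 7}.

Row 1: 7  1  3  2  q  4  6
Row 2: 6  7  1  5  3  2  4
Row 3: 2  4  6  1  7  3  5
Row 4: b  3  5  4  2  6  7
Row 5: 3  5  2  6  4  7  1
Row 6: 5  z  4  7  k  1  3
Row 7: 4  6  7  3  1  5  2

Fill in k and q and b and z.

For row 1, column 5: row 1 already has {1, 2, 3, 4, 6, 7}; that leaves 5.
Cell (6,5): column 5 already has {1, 2, 3, 4, 5, 7} → 6.
At (row 6, col 2): row 6 already has {1, 3, 4, 5, 6, 7}, so the value is 2.
At (row 4, col 1): row 4 already has {2, 3, 4, 5, 6, 7}, so the value is 1.

k = 6, q = 5, b = 1, z = 2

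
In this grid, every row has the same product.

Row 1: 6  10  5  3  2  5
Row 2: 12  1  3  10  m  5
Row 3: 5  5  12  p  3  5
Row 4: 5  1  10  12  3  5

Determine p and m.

Rows 1 and 4 each multiply to 9000, so every row has product 9000.
Row 3: 5×5×12×3×5 = 4500, so the missing entry is 9000 ÷ 4500 = 2.
Row 2: 12×1×3×10×5 = 1800, so the missing entry is 9000 ÷ 1800 = 5.

p = 2, m = 5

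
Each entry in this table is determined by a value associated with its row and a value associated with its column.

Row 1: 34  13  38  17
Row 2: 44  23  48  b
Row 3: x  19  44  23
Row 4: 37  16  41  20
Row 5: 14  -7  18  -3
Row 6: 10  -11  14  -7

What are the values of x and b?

The difference between any two rows is the same in every column — this is an addition table with the headers hidden.
Row 3 minus row 1 is 44 − 38 = 6, so its entry in column 1 is 34 + 6 = 40.
Row 2 minus row 1 is 48 − 38 = 10, so its entry in column 4 is 17 + 10 = 27.

x = 40, b = 27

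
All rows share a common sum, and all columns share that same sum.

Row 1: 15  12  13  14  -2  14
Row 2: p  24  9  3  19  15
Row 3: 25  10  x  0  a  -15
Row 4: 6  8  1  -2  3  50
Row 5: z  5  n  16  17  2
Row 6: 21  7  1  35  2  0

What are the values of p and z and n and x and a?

p = -4, z = 3, n = 23, x = 19, a = 27

Rows 1 and 4 both sum to 66, so that's the common total.
The known cells in column 5 total 39, leaving 66 − 39 = 27 for the blank.
The known cells in row 3 total 47, leaving 66 − 47 = 19 for the blank.
The known cells in column 3 total 43, leaving 66 − 43 = 23 for the blank.
The known cells in row 5 total 63, leaving 66 − 63 = 3 for the blank.
The known cells in row 2 total 70, leaving 66 − 70 = -4 for the blank.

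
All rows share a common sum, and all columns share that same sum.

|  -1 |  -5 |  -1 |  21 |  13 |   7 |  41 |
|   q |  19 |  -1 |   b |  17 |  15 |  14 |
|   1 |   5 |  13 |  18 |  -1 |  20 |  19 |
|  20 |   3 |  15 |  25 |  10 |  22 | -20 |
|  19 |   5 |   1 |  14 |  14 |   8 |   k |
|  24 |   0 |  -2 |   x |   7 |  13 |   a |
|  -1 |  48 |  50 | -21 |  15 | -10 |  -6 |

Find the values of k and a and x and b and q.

Rows 1 and 3 both sum to 75, so that's the common total.
Row 5 has 19 + 5 + 1 + 14 + 14 + 8 = 61; the blank must be 75 − 61 = 14.
Column 1 has -1 + 1 + 20 + 19 + 24 − 1 = 62; the blank must be 75 − 62 = 13.
Column 7 has 41 + 14 + 19 − 20 + 14 − 6 = 62; the blank must be 75 − 62 = 13.
Row 6 has 24 + 0 − 2 + 7 + 13 + 13 = 55; the blank must be 75 − 55 = 20.
Row 2 has 13 + 19 − 1 + 17 + 15 + 14 = 77; the blank must be 75 − 77 = -2.

k = 14, a = 13, x = 20, b = -2, q = 13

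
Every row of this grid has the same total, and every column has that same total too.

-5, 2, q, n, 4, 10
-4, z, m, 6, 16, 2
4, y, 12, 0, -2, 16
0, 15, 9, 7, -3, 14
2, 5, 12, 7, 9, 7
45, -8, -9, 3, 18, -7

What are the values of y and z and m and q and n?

y = 12, z = 16, m = 6, q = 12, n = 19

Rows 4 and 5 both sum to 42, so that's the common total.
Row 3: 4 + 12 + 0 − 2 + 16 = 30, so its missing entry is 42 − 30 = 12.
Column 2: 2 + 12 + 15 + 5 − 8 = 26, so its missing entry is 42 − 26 = 16.
Row 2: -4 + 16 + 6 + 16 + 2 = 36, so its missing entry is 42 − 36 = 6.
Column 4: 6 + 0 + 7 + 7 + 3 = 23, so its missing entry is 42 − 23 = 19.
Row 1: -5 + 2 + 19 + 4 + 10 = 30, so its missing entry is 42 − 30 = 12.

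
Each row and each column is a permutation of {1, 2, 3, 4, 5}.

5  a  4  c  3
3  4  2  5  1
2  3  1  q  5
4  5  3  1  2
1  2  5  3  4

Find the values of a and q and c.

For row 1, column 2: column 2 already has {2, 3, 4, 5}; that leaves 1.
For row 1, column 4: row 1 already has {1, 3, 4, 5}; that leaves 2.
Cell (3,4): row 3 already has {1, 2, 3, 5} → 4.

a = 1, q = 4, c = 2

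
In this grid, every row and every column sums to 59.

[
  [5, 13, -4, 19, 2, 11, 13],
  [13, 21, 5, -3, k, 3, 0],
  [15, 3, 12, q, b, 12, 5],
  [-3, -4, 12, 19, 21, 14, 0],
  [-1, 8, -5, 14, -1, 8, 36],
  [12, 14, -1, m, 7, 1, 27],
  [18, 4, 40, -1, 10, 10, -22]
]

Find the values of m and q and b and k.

Row 6: 12 + 14 − 1 + 7 + 1 + 27 = 60, so its missing entry is 59 − 60 = -1.
Column 4: 19 − 3 + 19 + 14 − 1 − 1 = 47, so its missing entry is 59 − 47 = 12.
Row 3: 15 + 3 + 12 + 12 + 12 + 5 = 59, so its missing entry is 59 − 59 = 0.
Row 2: 13 + 21 + 5 − 3 + 3 + 0 = 39, so its missing entry is 59 − 39 = 20.

m = -1, q = 12, b = 0, k = 20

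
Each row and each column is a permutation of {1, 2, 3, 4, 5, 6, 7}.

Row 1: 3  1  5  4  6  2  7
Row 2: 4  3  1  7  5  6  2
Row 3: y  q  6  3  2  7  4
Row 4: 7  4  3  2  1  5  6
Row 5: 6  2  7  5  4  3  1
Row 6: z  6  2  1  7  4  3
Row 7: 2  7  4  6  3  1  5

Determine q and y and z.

q = 5, y = 1, z = 5

At (row 6, col 1): row 6 already has {1, 2, 3, 4, 6, 7}, so the value is 5.
At (row 3, col 1): column 1 already has {2, 3, 4, 5, 6, 7}, so the value is 1.
At (row 3, col 2): row 3 already has {1, 2, 3, 4, 6, 7}, so the value is 5.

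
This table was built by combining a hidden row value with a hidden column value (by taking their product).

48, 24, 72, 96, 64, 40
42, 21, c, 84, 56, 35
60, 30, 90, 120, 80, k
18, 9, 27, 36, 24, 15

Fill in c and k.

c = 63, k = 50

Each row is a constant multiple of every other row — this is a multiplication table with the headers hidden.
Row 2 is 56/64 = 7/8 times row 1, so its entry in column 3 is 72 × 7/8 = 63.
Row 3 is 80/64 = 5/4 times row 1, so its entry in column 6 is 40 × 5/4 = 50.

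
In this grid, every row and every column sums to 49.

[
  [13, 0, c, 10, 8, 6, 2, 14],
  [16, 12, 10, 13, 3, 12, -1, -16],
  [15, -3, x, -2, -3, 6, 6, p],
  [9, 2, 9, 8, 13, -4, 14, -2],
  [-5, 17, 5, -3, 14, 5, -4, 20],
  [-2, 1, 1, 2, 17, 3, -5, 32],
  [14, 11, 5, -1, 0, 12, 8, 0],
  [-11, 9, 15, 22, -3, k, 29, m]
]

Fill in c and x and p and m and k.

c = -4, x = 8, p = 22, m = -21, k = 9

Row 1: 13 + 0 + 10 + 8 + 6 + 2 + 14 = 53, so its missing entry is 49 − 53 = -4.
Column 3: -4 + 10 + 9 + 5 + 1 + 5 + 15 = 41, so its missing entry is 49 − 41 = 8.
Row 3: 15 − 3 + 8 − 2 − 3 + 6 + 6 = 27, so its missing entry is 49 − 27 = 22.
Column 8: 14 − 16 + 22 − 2 + 20 + 32 + 0 = 70, so its missing entry is 49 − 70 = -21.
Row 8: -11 + 9 + 15 + 22 − 3 + 29 − 21 = 40, so its missing entry is 49 − 40 = 9.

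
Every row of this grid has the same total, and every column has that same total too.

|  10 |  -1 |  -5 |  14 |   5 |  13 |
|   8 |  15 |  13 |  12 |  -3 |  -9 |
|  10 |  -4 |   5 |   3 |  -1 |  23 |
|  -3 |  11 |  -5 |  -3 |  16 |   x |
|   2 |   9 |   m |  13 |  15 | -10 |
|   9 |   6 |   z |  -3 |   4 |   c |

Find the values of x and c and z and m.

x = 20, c = -1, z = 21, m = 7

Rows 1 and 2 both sum to 36, so that's the common total.
The known cells in row 5 total 29, leaving 36 − 29 = 7 for the blank.
The known cells in row 4 total 16, leaving 36 − 16 = 20 for the blank.
The known cells in column 6 total 37, leaving 36 − 37 = -1 for the blank.
The known cells in row 6 total 15, leaving 36 − 15 = 21 for the blank.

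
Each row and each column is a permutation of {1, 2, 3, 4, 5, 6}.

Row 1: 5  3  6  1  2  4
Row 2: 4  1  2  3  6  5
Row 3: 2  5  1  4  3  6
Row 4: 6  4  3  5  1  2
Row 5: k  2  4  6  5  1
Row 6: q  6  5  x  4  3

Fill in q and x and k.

q = 1, x = 2, k = 3

At (row 6, col 4): column 4 already has {1, 3, 4, 5, 6}, so the value is 2.
Cell (5,1): row 5 already has {1, 2, 4, 5, 6} → 3.
Cell (6,1): row 6 already has {2, 3, 4, 5, 6} → 1.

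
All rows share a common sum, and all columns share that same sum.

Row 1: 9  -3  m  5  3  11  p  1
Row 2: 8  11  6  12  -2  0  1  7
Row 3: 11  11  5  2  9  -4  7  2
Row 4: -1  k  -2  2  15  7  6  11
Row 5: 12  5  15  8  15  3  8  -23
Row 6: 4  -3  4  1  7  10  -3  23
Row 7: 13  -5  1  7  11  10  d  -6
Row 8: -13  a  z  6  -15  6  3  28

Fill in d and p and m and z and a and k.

d = 12, p = 9, m = 8, z = 6, a = 22, k = 5

Rows 2 and 3 both sum to 43, so that's the common total.
The known cells in row 4 total 38, leaving 43 − 38 = 5 for the blank.
The known cells in column 2 total 21, leaving 43 − 21 = 22 for the blank.
The known cells in row 8 total 37, leaving 43 − 37 = 6 for the blank.
The known cells in column 3 total 35, leaving 43 − 35 = 8 for the blank.
The known cells in row 1 total 34, leaving 43 − 34 = 9 for the blank.
The known cells in row 7 total 31, leaving 43 − 31 = 12 for the blank.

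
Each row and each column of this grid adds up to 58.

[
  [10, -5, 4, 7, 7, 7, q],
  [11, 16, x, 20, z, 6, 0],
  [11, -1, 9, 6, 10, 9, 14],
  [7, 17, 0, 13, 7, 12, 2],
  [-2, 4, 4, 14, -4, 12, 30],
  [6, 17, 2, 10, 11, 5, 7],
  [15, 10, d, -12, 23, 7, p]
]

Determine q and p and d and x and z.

q = 28, p = -23, d = 38, x = 1, z = 4

Column 5: 7 + 10 + 7 − 4 + 11 + 23 = 54, so its missing entry is 58 − 54 = 4.
Row 2: 11 + 16 + 20 + 4 + 6 + 0 = 57, so its missing entry is 58 − 57 = 1.
Column 3: 4 + 1 + 9 + 0 + 4 + 2 = 20, so its missing entry is 58 − 20 = 38.
Row 1: 10 − 5 + 4 + 7 + 7 + 7 = 30, so its missing entry is 58 − 30 = 28.
Row 7: 15 + 10 + 38 − 12 + 23 + 7 = 81, so its missing entry is 58 − 81 = -23.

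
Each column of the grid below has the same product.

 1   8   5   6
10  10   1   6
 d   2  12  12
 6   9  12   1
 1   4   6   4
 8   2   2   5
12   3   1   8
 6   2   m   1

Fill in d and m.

d = 2, m = 8

Columns 2 and 4 each multiply to 69120, so every column has product 69120.
Column 1: 1×10×6×1×8×12×6 = 34560, so the missing entry is 69120 ÷ 34560 = 2.
Column 3: 5×1×12×12×6×2×1 = 8640, so the missing entry is 69120 ÷ 8640 = 8.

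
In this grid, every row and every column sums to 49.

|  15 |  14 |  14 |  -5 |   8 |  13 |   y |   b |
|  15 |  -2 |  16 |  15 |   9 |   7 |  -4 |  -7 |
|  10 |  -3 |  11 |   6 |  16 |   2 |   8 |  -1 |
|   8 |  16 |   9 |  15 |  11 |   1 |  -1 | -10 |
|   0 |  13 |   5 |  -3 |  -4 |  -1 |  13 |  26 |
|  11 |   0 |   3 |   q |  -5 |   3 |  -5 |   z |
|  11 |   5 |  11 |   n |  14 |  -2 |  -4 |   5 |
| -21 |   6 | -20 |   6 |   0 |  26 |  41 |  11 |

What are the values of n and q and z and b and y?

The known cells in column 7 total 48, leaving 49 − 48 = 1 for the blank.
The known cells in row 1 total 60, leaving 49 − 60 = -11 for the blank.
The known cells in column 8 total 13, leaving 49 − 13 = 36 for the blank.
The known cells in row 6 total 43, leaving 49 − 43 = 6 for the blank.
The known cells in row 7 total 40, leaving 49 − 40 = 9 for the blank.

n = 9, q = 6, z = 36, b = -11, y = 1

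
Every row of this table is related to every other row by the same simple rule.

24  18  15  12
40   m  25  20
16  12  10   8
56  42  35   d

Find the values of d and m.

d = 28, m = 30

Each row is a constant multiple of every other row — this is a multiplication table with the headers hidden.
Row 4 is 56/24 = 7/3 times row 1, so its entry in column 4 is 12 × 7/3 = 28.
Row 2 is 40/24 = 5/3 times row 1, so its entry in column 2 is 18 × 5/3 = 30.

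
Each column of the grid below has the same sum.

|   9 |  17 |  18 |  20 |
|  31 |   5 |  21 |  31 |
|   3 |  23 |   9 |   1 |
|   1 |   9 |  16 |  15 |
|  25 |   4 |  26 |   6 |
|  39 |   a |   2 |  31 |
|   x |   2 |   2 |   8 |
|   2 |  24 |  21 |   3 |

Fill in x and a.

Columns 3 and 4 both add up to 115, so every column sums to 115.
Column 1: 9 + 31 + 3 + 1 + 25 + 39 + 2 = 110, so the missing entry is 115 − 110 = 5.
Column 2: 17 + 5 + 23 + 9 + 4 + 2 + 24 = 84, so the missing entry is 115 − 84 = 31.

x = 5, a = 31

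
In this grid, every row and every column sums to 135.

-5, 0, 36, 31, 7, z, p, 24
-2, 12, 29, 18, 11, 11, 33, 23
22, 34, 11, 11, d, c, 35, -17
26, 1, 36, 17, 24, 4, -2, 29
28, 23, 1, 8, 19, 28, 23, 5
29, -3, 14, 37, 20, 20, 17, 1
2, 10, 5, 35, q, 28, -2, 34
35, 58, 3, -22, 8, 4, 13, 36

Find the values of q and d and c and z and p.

q = 23, d = 23, c = 16, z = 24, p = 18

The known cells in row 7 total 112, leaving 135 − 112 = 23 for the blank.
The known cells in column 5 total 112, leaving 135 − 112 = 23 for the blank.
The known cells in column 7 total 117, leaving 135 − 117 = 18 for the blank.
The known cells in row 1 total 111, leaving 135 − 111 = 24 for the blank.
The known cells in row 3 total 119, leaving 135 − 119 = 16 for the blank.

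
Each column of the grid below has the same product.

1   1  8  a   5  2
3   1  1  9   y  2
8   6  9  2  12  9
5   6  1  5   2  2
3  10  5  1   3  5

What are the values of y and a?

Columns 1 and 2 each multiply to 360, so every column has product 360.
Column 5: 5×12×2×3 = 360, so the missing entry is 360 ÷ 360 = 1.
Column 4: 9×2×5×1 = 90, so the missing entry is 360 ÷ 90 = 4.

y = 1, a = 4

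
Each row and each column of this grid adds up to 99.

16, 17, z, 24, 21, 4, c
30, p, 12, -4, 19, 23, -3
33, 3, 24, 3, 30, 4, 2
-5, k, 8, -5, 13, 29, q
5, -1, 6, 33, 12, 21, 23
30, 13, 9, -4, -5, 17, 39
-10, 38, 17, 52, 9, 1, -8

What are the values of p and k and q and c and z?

Row 2: 30 + 12 − 4 + 19 + 23 − 3 = 77, so its missing entry is 99 − 77 = 22.
Column 2: 17 + 22 + 3 − 1 + 13 + 38 = 92, so its missing entry is 99 − 92 = 7.
Column 3: 12 + 24 + 8 + 6 + 9 + 17 = 76, so its missing entry is 99 − 76 = 23.
Row 1: 16 + 17 + 23 + 24 + 21 + 4 = 105, so its missing entry is 99 − 105 = -6.
Row 4: -5 + 7 + 8 − 5 + 13 + 29 = 47, so its missing entry is 99 − 47 = 52.

p = 22, k = 7, q = 52, c = -6, z = 23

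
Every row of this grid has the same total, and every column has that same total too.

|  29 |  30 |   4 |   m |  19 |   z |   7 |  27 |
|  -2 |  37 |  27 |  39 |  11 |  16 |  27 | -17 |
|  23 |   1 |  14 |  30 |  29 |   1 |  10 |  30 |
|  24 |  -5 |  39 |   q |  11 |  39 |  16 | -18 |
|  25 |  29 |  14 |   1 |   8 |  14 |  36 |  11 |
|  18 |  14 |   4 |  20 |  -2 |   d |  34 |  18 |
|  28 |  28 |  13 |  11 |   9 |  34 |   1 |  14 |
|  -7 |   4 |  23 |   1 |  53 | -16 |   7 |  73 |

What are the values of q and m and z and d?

Rows 2 and 3 both sum to 138, so that's the common total.
The known cells in row 6 total 106, leaving 138 − 106 = 32 for the blank.
The known cells in row 4 total 106, leaving 138 − 106 = 32 for the blank.
The known cells in column 6 total 120, leaving 138 − 120 = 18 for the blank.
The known cells in row 1 total 134, leaving 138 − 134 = 4 for the blank.

q = 32, m = 4, z = 18, d = 32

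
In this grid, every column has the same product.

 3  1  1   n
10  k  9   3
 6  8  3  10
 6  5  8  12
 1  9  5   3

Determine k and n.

Columns 1 and 3 each multiply to 1080, so every column has product 1080.
Column 2: 1×8×5×9 = 360, so the missing entry is 1080 ÷ 360 = 3.
Column 4: 3×10×12×3 = 1080, so the missing entry is 1080 ÷ 1080 = 1.

k = 3, n = 1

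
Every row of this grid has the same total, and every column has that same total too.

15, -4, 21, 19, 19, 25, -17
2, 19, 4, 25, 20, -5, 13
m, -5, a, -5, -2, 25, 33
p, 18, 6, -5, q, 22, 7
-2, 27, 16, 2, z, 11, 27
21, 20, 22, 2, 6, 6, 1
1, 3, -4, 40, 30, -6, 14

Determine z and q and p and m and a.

Rows 1 and 2 both sum to 78, so that's the common total.
Row 5: -2 + 27 + 16 + 2 + 11 + 27 = 81, so its missing entry is 78 − 81 = -3.
Column 5: 19 + 20 − 2 − 3 + 6 + 30 = 70, so its missing entry is 78 − 70 = 8.
Row 4: 18 + 6 − 5 + 8 + 22 + 7 = 56, so its missing entry is 78 − 56 = 22.
Column 1: 15 + 2 + 22 − 2 + 21 + 1 = 59, so its missing entry is 78 − 59 = 19.
Row 3: 19 − 5 − 5 − 2 + 25 + 33 = 65, so its missing entry is 78 − 65 = 13.

z = -3, q = 8, p = 22, m = 19, a = 13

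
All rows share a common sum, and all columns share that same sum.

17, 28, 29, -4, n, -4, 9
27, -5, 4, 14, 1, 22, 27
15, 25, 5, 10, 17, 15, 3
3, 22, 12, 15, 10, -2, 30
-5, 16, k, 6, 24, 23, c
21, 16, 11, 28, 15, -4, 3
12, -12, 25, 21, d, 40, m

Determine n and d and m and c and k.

Rows 2 and 3 both sum to 90, so that's the common total.
The known cells in row 1 total 75, leaving 90 − 75 = 15 for the blank.
The known cells in column 5 total 82, leaving 90 − 82 = 8 for the blank.
The known cells in column 3 total 86, leaving 90 − 86 = 4 for the blank.
The known cells in row 5 total 68, leaving 90 − 68 = 22 for the blank.
The known cells in row 7 total 94, leaving 90 − 94 = -4 for the blank.

n = 15, d = 8, m = -4, c = 22, k = 4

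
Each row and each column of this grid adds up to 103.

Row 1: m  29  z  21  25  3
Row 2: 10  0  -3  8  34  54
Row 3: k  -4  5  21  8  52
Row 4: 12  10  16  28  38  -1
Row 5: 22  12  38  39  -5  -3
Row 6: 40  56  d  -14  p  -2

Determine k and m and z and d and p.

k = 21, m = -2, z = 27, d = 20, p = 3

The known cells in column 5 total 100, leaving 103 − 100 = 3 for the blank.
The known cells in row 3 total 82, leaving 103 − 82 = 21 for the blank.
The known cells in column 1 total 105, leaving 103 − 105 = -2 for the blank.
The known cells in row 1 total 76, leaving 103 − 76 = 27 for the blank.
The known cells in row 6 total 83, leaving 103 − 83 = 20 for the blank.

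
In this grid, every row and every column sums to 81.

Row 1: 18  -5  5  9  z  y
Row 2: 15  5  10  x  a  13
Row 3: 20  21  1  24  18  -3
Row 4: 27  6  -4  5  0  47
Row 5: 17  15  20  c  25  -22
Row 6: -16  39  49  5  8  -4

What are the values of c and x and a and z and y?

c = 26, x = 12, a = 26, z = 4, y = 50

Row 5: 17 + 15 + 20 + 25 − 22 = 55, so its missing entry is 81 − 55 = 26.
Column 6: 13 − 3 + 47 − 22 − 4 = 31, so its missing entry is 81 − 31 = 50.
Row 1: 18 − 5 + 5 + 9 + 50 = 77, so its missing entry is 81 − 77 = 4.
Column 5: 4 + 18 + 0 + 25 + 8 = 55, so its missing entry is 81 − 55 = 26.
Row 2: 15 + 5 + 10 + 26 + 13 = 69, so its missing entry is 81 − 69 = 12.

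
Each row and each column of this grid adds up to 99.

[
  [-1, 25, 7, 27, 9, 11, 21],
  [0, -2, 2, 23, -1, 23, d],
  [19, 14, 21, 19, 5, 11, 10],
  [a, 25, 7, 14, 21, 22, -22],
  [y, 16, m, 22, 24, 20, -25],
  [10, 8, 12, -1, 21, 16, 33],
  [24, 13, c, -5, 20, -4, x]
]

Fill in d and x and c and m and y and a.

Row 4 has 25 + 7 + 14 + 21 + 22 − 22 = 67; the blank must be 99 − 67 = 32.
Column 1 has -1 + 0 + 19 + 32 + 10 + 24 = 84; the blank must be 99 − 84 = 15.
Row 5 has 15 + 16 + 22 + 24 + 20 − 25 = 72; the blank must be 99 − 72 = 27.
Column 3 has 7 + 2 + 21 + 7 + 27 + 12 = 76; the blank must be 99 − 76 = 23.
Row 7 has 24 + 13 + 23 − 5 + 20 − 4 = 71; the blank must be 99 − 71 = 28.
Row 2 has 0 − 2 + 2 + 23 − 1 + 23 = 45; the blank must be 99 − 45 = 54.

d = 54, x = 28, c = 23, m = 27, y = 15, a = 32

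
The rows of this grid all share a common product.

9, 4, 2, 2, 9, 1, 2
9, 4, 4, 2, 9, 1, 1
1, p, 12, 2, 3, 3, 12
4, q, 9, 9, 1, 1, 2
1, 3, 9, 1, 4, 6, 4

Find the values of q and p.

Rows 2 and 5 each multiply to 2592, so every row has product 2592.
Row 4: 4×9×9×1×1×2 = 648, so the missing entry is 2592 ÷ 648 = 4.
Row 3: 1×12×2×3×3×12 = 2592, so the missing entry is 2592 ÷ 2592 = 1.

q = 4, p = 1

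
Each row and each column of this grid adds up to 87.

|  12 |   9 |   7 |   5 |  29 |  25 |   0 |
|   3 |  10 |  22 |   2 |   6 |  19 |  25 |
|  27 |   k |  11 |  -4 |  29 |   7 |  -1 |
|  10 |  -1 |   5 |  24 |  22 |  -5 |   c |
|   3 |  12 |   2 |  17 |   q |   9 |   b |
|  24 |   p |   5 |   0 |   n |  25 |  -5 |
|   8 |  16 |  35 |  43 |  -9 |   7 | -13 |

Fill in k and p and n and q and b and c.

Row 3 has 27 + 11 − 4 + 29 + 7 − 1 = 69; the blank must be 87 − 69 = 18.
Column 2 has 9 + 10 + 18 − 1 + 12 + 16 = 64; the blank must be 87 − 64 = 23.
Row 6 has 24 + 23 + 5 + 0 + 25 − 5 = 72; the blank must be 87 − 72 = 15.
Column 5 has 29 + 6 + 29 + 22 + 15 − 9 = 92; the blank must be 87 − 92 = -5.
Row 5 has 3 + 12 + 2 + 17 − 5 + 9 = 38; the blank must be 87 − 38 = 49.
Row 4 has 10 − 1 + 5 + 24 + 22 − 5 = 55; the blank must be 87 − 55 = 32.

k = 18, p = 23, n = 15, q = -5, b = 49, c = 32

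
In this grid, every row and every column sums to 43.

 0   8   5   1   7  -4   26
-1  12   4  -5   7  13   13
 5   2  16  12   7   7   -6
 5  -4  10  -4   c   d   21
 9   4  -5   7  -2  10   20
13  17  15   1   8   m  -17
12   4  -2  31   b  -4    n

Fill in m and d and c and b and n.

m = 6, d = 15, c = 0, b = 16, n = -14

The known cells in row 6 total 37, leaving 43 − 37 = 6 for the blank.
The known cells in column 7 total 57, leaving 43 − 57 = -14 for the blank.
The known cells in row 7 total 27, leaving 43 − 27 = 16 for the blank.
The known cells in column 5 total 43, leaving 43 − 43 = 0 for the blank.
The known cells in row 4 total 28, leaving 43 − 28 = 15 for the blank.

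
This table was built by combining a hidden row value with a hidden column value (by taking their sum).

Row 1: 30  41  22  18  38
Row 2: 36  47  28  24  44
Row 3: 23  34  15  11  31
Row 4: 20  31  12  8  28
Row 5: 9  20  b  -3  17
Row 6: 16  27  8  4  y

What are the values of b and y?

b = 1, y = 24

The difference between any two rows is the same in every column — this is an addition table with the headers hidden.
Row 5 minus row 1 is 20 − 41 = -21, so its entry in column 3 is 22 + (-21) = 1.
Row 6 minus row 1 is 27 − 41 = -14, so its entry in column 5 is 38 + (-14) = 24.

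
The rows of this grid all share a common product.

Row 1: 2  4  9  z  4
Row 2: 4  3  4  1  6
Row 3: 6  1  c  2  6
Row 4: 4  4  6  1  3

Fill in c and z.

Rows 2 and 4 each multiply to 288, so every row has product 288.
Row 3: 6×1×2×6 = 72, so the missing entry is 288 ÷ 72 = 4.
Row 1: 2×4×9×4 = 288, so the missing entry is 288 ÷ 288 = 1.

c = 4, z = 1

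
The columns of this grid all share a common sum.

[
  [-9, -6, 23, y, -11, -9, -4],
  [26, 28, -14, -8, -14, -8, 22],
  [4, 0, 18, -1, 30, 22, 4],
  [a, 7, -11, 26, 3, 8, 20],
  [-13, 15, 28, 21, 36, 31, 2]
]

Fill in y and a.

y = 6, a = 36

The complete columns each total 44.
Column 4 is missing 44 − 38 = 6 (since -8 − 1 + 26 + 21 = 38).
Column 1 is missing 44 − 8 = 36 (since -9 + 26 + 4 − 13 = 8).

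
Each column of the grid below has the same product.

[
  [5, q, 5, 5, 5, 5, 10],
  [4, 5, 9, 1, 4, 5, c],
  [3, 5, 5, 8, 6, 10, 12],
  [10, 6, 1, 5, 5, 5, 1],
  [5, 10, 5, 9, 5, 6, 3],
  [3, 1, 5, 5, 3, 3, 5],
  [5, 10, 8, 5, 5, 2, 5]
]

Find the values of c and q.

Columns 1 and 3 each multiply to 45000, so every column has product 45000.
Column 7: 10×12×1×3×5×5 = 9000, so the missing entry is 45000 ÷ 9000 = 5.
Column 2: 5×5×6×10×1×10 = 15000, so the missing entry is 45000 ÷ 15000 = 3.

c = 5, q = 3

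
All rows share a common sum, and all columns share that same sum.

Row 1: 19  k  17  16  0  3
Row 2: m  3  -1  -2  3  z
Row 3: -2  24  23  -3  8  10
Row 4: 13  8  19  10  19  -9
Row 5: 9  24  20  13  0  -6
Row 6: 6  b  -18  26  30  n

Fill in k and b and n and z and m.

Rows 3 and 4 both sum to 60, so that's the common total.
Row 1 has 19 + 17 + 16 + 0 + 3 = 55; the blank must be 60 − 55 = 5.
Column 2 has 5 + 3 + 24 + 8 + 24 = 64; the blank must be 60 − 64 = -4.
Row 6 has 6 − 4 − 18 + 26 + 30 = 40; the blank must be 60 − 40 = 20.
Column 6 has 3 + 10 − 9 − 6 + 20 = 18; the blank must be 60 − 18 = 42.
Row 2 has 3 − 1 − 2 + 3 + 42 = 45; the blank must be 60 − 45 = 15.

k = 5, b = -4, n = 20, z = 42, m = 15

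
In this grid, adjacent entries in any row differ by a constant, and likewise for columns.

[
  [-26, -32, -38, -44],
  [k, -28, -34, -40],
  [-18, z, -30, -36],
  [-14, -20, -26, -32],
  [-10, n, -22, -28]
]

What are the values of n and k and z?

Along each row the entries change by -6 per step; down each column they change by 4.
Row 5: from -10 at column 1, stepping by -6 to column 2 gives -16.
Row 2: from -28 at column 2, stepping by -6 to column 1 gives -22.
Row 3: from -18 at column 1, stepping by -6 to column 2 gives -24.

n = -16, k = -22, z = -24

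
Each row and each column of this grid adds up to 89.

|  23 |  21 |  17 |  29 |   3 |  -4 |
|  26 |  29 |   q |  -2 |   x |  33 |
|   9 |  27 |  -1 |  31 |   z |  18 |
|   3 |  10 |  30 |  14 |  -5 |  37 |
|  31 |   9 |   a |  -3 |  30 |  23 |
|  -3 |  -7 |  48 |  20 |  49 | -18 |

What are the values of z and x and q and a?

z = 5, x = 7, q = -4, a = -1

Row 5: 31 + 9 − 3 + 30 + 23 = 90, so its missing entry is 89 − 90 = -1.
Row 3: 9 + 27 − 1 + 31 + 18 = 84, so its missing entry is 89 − 84 = 5.
Column 3: 17 − 1 + 30 − 1 + 48 = 93, so its missing entry is 89 − 93 = -4.
Row 2: 26 + 29 − 4 − 2 + 33 = 82, so its missing entry is 89 − 82 = 7.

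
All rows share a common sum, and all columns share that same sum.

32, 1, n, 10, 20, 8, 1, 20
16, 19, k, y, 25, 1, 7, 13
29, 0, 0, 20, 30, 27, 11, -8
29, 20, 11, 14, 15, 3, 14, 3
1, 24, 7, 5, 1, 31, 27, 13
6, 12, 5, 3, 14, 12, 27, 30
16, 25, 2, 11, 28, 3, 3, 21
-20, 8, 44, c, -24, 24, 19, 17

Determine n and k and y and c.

Rows 3 and 4 both sum to 109, so that's the common total.
Row 1: 32 + 1 + 10 + 20 + 8 + 1 + 20 = 92, so its missing entry is 109 − 92 = 17.
Column 3: 17 + 0 + 11 + 7 + 5 + 2 + 44 = 86, so its missing entry is 109 − 86 = 23.
Row 2: 16 + 19 + 23 + 25 + 1 + 7 + 13 = 104, so its missing entry is 109 − 104 = 5.
Row 8: -20 + 8 + 44 − 24 + 24 + 19 + 17 = 68, so its missing entry is 109 − 68 = 41.

n = 17, k = 23, y = 5, c = 41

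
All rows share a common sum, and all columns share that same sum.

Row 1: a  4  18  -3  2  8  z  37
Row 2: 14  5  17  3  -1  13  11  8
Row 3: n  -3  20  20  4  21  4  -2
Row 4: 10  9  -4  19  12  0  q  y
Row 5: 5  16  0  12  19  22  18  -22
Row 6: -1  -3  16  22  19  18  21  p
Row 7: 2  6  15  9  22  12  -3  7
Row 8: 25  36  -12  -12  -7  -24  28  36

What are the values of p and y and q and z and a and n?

p = -22, y = 28, q = -4, z = -5, a = 9, n = 6

Rows 2 and 5 both sum to 70, so that's the common total.
The known cells in row 3 total 64, leaving 70 − 64 = 6 for the blank.
The known cells in column 1 total 61, leaving 70 − 61 = 9 for the blank.
The known cells in row 6 total 92, leaving 70 − 92 = -22 for the blank.
The known cells in column 8 total 42, leaving 70 − 42 = 28 for the blank.
The known cells in row 1 total 75, leaving 70 − 75 = -5 for the blank.
The known cells in row 4 total 74, leaving 70 − 74 = -4 for the blank.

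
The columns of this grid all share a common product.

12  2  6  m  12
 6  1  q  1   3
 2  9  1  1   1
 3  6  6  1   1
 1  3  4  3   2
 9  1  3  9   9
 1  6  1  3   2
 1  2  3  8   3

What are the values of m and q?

Columns 1 and 2 each multiply to 3888, so every column has product 3888.
Column 4: 1×1×1×3×9×3×8 = 648, so the missing entry is 3888 ÷ 648 = 6.
Column 3: 6×1×6×4×3×1×3 = 1296, so the missing entry is 3888 ÷ 1296 = 3.

m = 6, q = 3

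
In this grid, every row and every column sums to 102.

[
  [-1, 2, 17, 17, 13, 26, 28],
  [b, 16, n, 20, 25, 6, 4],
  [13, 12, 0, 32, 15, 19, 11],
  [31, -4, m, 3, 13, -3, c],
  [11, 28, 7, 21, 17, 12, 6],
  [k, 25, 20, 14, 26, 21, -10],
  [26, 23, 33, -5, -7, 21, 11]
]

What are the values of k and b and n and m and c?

Row 6 has 25 + 20 + 14 + 26 + 21 − 10 = 96; the blank must be 102 − 96 = 6.
Column 7 has 28 + 4 + 11 + 6 − 10 + 11 = 50; the blank must be 102 − 50 = 52.
Column 1 has -1 + 13 + 31 + 11 + 6 + 26 = 86; the blank must be 102 − 86 = 16.
Row 2 has 16 + 16 + 20 + 25 + 6 + 4 = 87; the blank must be 102 − 87 = 15.
Row 4 has 31 − 4 + 3 + 13 − 3 + 52 = 92; the blank must be 102 − 92 = 10.

k = 6, b = 16, n = 15, m = 10, c = 52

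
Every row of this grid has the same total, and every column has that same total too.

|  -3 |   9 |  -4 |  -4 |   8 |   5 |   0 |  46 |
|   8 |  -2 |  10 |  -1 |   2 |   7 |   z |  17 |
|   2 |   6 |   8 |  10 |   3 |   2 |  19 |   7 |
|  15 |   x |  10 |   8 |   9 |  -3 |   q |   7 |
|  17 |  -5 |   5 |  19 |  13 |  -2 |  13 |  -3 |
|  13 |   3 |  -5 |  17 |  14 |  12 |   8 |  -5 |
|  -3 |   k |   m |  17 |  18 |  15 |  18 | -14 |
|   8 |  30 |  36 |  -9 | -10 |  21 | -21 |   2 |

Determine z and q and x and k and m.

z = 16, q = 4, x = 7, k = 9, m = -3

Rows 1 and 3 both sum to 57, so that's the common total.
Column 3 has -4 + 10 + 8 + 10 + 5 − 5 + 36 = 60; the blank must be 57 − 60 = -3.
Row 7 has -3 − 3 + 17 + 18 + 15 + 18 − 14 = 48; the blank must be 57 − 48 = 9.
Column 2 has 9 − 2 + 6 − 5 + 3 + 9 + 30 = 50; the blank must be 57 − 50 = 7.
Row 4 has 15 + 7 + 10 + 8 + 9 − 3 + 7 = 53; the blank must be 57 − 53 = 4.
Row 2 has 8 − 2 + 10 − 1 + 2 + 7 + 17 = 41; the blank must be 57 − 41 = 16.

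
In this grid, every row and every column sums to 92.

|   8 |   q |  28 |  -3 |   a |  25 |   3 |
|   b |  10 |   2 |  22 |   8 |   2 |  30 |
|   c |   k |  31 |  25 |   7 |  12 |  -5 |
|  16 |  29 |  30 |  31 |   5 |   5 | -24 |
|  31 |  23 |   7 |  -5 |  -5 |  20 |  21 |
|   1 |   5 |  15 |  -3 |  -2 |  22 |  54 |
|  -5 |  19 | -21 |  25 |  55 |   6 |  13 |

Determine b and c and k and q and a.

Column 5: 8 + 7 + 5 − 5 − 2 + 55 = 68, so its missing entry is 92 − 68 = 24.
Row 1: 8 + 28 − 3 + 24 + 25 + 3 = 85, so its missing entry is 92 − 85 = 7.
Column 2: 7 + 10 + 29 + 23 + 5 + 19 = 93, so its missing entry is 92 − 93 = -1.
Row 3: -1 + 31 + 25 + 7 + 12 − 5 = 69, so its missing entry is 92 − 69 = 23.
Row 2: 10 + 2 + 22 + 8 + 2 + 30 = 74, so its missing entry is 92 − 74 = 18.

b = 18, c = 23, k = -1, q = 7, a = 24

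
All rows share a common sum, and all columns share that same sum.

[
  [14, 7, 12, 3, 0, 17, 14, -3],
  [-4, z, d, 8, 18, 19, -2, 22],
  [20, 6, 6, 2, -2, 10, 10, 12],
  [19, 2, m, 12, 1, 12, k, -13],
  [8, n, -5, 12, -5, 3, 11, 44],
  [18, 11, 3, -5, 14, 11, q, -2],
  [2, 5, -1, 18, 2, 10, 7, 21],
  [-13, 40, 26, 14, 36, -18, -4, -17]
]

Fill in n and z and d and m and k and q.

n = -4, z = -3, d = 6, m = 17, k = 14, q = 14

Rows 1 and 3 both sum to 64, so that's the common total.
Row 6: 18 + 11 + 3 − 5 + 14 + 11 − 2 = 50, so its missing entry is 64 − 50 = 14.
Column 7: 14 − 2 + 10 + 11 + 14 + 7 − 4 = 50, so its missing entry is 64 − 50 = 14.
Row 4: 19 + 2 + 12 + 1 + 12 + 14 − 13 = 47, so its missing entry is 64 − 47 = 17.
Column 3: 12 + 6 + 17 − 5 + 3 − 1 + 26 = 58, so its missing entry is 64 − 58 = 6.
Row 2: -4 + 6 + 8 + 18 + 19 − 2 + 22 = 67, so its missing entry is 64 − 67 = -3.
Row 5: 8 − 5 + 12 − 5 + 3 + 11 + 44 = 68, so its missing entry is 64 − 68 = -4.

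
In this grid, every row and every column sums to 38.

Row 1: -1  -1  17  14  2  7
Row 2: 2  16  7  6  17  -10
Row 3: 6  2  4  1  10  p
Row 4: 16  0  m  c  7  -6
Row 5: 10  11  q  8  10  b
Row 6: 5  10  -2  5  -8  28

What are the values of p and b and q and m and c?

Column 4: 14 + 6 + 1 + 8 + 5 = 34, so its missing entry is 38 − 34 = 4.
Row 4: 16 + 0 + 4 + 7 − 6 = 21, so its missing entry is 38 − 21 = 17.
Column 3: 17 + 7 + 4 + 17 − 2 = 43, so its missing entry is 38 − 43 = -5.
Row 5: 10 + 11 − 5 + 8 + 10 = 34, so its missing entry is 38 − 34 = 4.
Row 3: 6 + 2 + 4 + 1 + 10 = 23, so its missing entry is 38 − 23 = 15.

p = 15, b = 4, q = -5, m = 17, c = 4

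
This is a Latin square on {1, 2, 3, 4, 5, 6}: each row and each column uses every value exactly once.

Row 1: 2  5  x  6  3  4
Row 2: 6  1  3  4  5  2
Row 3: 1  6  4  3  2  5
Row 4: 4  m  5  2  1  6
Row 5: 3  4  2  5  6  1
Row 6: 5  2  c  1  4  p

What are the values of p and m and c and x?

p = 3, m = 3, c = 6, x = 1

For row 4, column 2: row 4 already has {1, 2, 4, 5, 6}; that leaves 3.
At (row 1, col 3): row 1 already has {2, 3, 4, 5, 6}, so the value is 1.
At (row 6, col 6): column 6 already has {1, 2, 4, 5, 6}, so the value is 3.
For row 6, column 3: row 6 already has {1, 2, 3, 4, 5}; that leaves 6.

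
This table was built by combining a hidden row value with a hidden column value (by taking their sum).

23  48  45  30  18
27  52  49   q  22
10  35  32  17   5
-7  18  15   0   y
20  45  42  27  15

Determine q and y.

The difference between any two rows is the same in every column — this is an addition table with the headers hidden.
Row 2 minus row 1 is 27 − 23 = 4, so its entry in column 4 is 30 + 4 = 34.
Row 4 minus row 1 is -7 − 23 = -30, so its entry in column 5 is 18 + (-30) = -12.

q = 34, y = -12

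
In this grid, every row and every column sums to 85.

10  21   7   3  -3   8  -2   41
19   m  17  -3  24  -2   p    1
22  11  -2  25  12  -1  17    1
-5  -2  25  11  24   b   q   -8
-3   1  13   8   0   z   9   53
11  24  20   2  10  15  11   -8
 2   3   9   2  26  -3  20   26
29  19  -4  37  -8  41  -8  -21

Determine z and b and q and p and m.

z = 4, b = 23, q = 17, p = 21, m = 8

The known cells in column 2 total 77, leaving 85 − 77 = 8 for the blank.
The known cells in row 5 total 81, leaving 85 − 81 = 4 for the blank.
The known cells in row 2 total 64, leaving 85 − 64 = 21 for the blank.
The known cells in column 7 total 68, leaving 85 − 68 = 17 for the blank.
The known cells in row 4 total 62, leaving 85 − 62 = 23 for the blank.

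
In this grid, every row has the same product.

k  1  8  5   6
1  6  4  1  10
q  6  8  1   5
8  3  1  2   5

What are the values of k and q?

k = 1, q = 1

Rows 2 and 4 each multiply to 240, so every row has product 240.
Row 1: 1×8×5×6 = 240, so the missing entry is 240 ÷ 240 = 1.
Row 3: 6×8×1×5 = 240, so the missing entry is 240 ÷ 240 = 1.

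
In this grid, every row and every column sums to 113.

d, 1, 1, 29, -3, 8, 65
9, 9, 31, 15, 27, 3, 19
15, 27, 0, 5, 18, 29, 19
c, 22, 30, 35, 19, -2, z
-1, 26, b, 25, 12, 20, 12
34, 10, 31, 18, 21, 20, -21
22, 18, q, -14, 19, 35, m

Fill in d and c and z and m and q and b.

d = 12, c = 22, z = -13, m = 32, q = 1, b = 19

Row 1: 1 + 1 + 29 − 3 + 8 + 65 = 101, so its missing entry is 113 − 101 = 12.
Row 5: -1 + 26 + 25 + 12 + 20 + 12 = 94, so its missing entry is 113 − 94 = 19.
Column 3: 1 + 31 + 0 + 30 + 19 + 31 = 112, so its missing entry is 113 − 112 = 1.
Column 1: 12 + 9 + 15 − 1 + 34 + 22 = 91, so its missing entry is 113 − 91 = 22.
Row 4: 22 + 22 + 30 + 35 + 19 − 2 = 126, so its missing entry is 113 − 126 = -13.
Row 7: 22 + 18 + 1 − 14 + 19 + 35 = 81, so its missing entry is 113 − 81 = 32.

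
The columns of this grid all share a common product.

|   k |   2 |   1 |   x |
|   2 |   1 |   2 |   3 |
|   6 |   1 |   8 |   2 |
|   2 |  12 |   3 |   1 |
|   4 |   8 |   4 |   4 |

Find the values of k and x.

k = 2, x = 8

Columns 2 and 3 each multiply to 192, so every column has product 192.
Column 1: 2×6×2×4 = 96, so the missing entry is 192 ÷ 96 = 2.
Column 4: 3×2×1×4 = 24, so the missing entry is 192 ÷ 24 = 8.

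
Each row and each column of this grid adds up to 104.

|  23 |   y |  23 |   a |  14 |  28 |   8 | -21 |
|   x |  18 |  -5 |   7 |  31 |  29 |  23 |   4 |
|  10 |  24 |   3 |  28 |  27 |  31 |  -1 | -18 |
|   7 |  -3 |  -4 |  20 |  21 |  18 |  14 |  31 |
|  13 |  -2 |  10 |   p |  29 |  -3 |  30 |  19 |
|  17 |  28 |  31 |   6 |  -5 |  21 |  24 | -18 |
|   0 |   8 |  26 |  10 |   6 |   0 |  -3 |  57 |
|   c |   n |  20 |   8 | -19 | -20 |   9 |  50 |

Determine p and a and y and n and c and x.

Row 5 has 13 − 2 + 10 + 29 − 3 + 30 + 19 = 96; the blank must be 104 − 96 = 8.
Column 4 has 7 + 28 + 20 + 8 + 6 + 10 + 8 = 87; the blank must be 104 − 87 = 17.
Row 1 has 23 + 23 + 17 + 14 + 28 + 8 − 21 = 92; the blank must be 104 − 92 = 12.
Column 2 has 12 + 18 + 24 − 3 − 2 + 28 + 8 = 85; the blank must be 104 − 85 = 19.
Row 8 has 19 + 20 + 8 − 19 − 20 + 9 + 50 = 67; the blank must be 104 − 67 = 37.
Row 2 has 18 − 5 + 7 + 31 + 29 + 23 + 4 = 107; the blank must be 104 − 107 = -3.

p = 8, a = 17, y = 12, n = 19, c = 37, x = -3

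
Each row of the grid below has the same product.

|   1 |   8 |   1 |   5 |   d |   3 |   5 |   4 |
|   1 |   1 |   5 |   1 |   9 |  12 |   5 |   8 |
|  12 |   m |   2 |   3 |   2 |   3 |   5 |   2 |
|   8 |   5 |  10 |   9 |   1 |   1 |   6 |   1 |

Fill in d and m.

d = 9, m = 5

Rows 2 and 4 each multiply to 21600, so every row has product 21600.
Row 1: 1×8×1×5×3×5×4 = 2400, so the missing entry is 21600 ÷ 2400 = 9.
Row 3: 12×2×3×2×3×5×2 = 4320, so the missing entry is 21600 ÷ 4320 = 5.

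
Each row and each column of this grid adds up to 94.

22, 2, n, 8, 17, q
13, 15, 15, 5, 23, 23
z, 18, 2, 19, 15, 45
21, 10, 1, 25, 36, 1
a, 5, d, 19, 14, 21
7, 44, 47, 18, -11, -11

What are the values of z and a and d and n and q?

z = -5, a = 36, d = -1, n = 30, q = 15

Row 3 has 18 + 2 + 19 + 15 + 45 = 99; the blank must be 94 − 99 = -5.
Column 1 has 22 + 13 − 5 + 21 + 7 = 58; the blank must be 94 − 58 = 36.
Row 5 has 36 + 5 + 19 + 14 + 21 = 95; the blank must be 94 − 95 = -1.
Column 3 has 15 + 2 + 1 − 1 + 47 = 64; the blank must be 94 − 64 = 30.
Row 1 has 22 + 2 + 30 + 8 + 17 = 79; the blank must be 94 − 79 = 15.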